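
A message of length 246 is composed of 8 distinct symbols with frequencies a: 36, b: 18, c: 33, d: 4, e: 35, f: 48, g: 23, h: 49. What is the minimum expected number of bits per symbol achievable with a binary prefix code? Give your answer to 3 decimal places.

Probabilities are the counts divided by 246.
Repeatedly combine the two least-probable nodes; the expected code length is the sum of the merged weights.
merge 2/123 + 3/41 → 11/123
merge 11/123 + 23/246 → 15/82
merge 11/82 + 35/246 → 34/123
merge 6/41 + 15/82 → 27/82
merge 8/41 + 49/246 → 97/246
merge 34/123 + 27/82 → 149/246
merge 97/246 + 149/246 → 1
L = 11/123 + 15/82 + 34/123 + 27/82 + 97/246 + 149/246 + 1 = 118/41 ≈ 2.878 bits/symbol.

2.878 bits/symbol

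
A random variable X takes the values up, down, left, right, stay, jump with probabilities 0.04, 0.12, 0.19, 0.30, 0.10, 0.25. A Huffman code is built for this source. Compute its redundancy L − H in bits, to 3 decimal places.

0.039 bits

Entropy H = −Σ p log₂ p ≈ 2.3613 bits.
Huffman merges: 1/25+1/10→7/50; 3/25+7/50→13/50; 19/100+1/4→11/25; 13/50+3/10→14/25; 11/25+14/25→1. L = 12/5 ≈ 2.4000.
L − H = 2.4000 − 2.3613 = 0.039 bits.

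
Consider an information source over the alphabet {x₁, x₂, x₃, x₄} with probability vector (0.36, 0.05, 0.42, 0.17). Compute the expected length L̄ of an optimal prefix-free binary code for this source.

Repeatedly combine the two least-probable nodes; the expected code length is the sum of the merged weights.
merge 1/20 + 17/100 → 11/50
merge 11/50 + 9/25 → 29/50
merge 21/50 + 29/50 → 1
L = 11/50 + 29/50 + 1 = 9/5 = 1.8 bits/symbol.

1.8 bits/symbol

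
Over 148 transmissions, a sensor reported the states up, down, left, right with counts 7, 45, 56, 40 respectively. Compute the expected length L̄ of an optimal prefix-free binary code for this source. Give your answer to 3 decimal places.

1.939 bits/symbol

Probabilities are the counts divided by 148.
Repeatedly combine the two least-probable nodes; the expected code length is the sum of the merged weights.
merge 7/148 + 10/37 → 47/148
merge 45/148 + 47/148 → 23/37
merge 14/37 + 23/37 → 1
L = 47/148 + 23/37 + 1 = 287/148 ≈ 1.939 bits/symbol.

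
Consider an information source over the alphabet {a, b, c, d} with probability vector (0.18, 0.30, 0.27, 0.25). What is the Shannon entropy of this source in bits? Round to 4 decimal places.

H = −Σ pᵢ log₂ pᵢ.
−0.18·log₂(0.18) = 0.4453
−0.30·log₂(0.30) = 0.5211
−0.27·log₂(0.27) = 0.5100
−0.25·log₂(0.25) = 0.5000
Sum ≈ 1.9764 → 1.9764 bits.

1.9764 bits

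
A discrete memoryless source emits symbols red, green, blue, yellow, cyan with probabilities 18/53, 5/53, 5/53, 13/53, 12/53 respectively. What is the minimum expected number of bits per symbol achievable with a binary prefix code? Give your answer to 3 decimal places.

Repeatedly combine the two least-probable nodes; the expected code length is the sum of the merged weights.
merge 5/53 + 5/53 → 10/53
merge 10/53 + 12/53 → 22/53
merge 13/53 + 18/53 → 31/53
merge 22/53 + 31/53 → 1
L = 10/53 + 22/53 + 31/53 + 1 = 116/53 ≈ 2.189 bits/symbol.

2.189 bits/symbol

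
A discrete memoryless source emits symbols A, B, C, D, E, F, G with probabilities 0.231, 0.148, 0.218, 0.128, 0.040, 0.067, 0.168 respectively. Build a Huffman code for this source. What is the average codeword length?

2.658 bits/symbol

Repeatedly combine the two least-probable nodes; the expected code length is the sum of the merged weights.
merge 1/25 + 67/1000 → 107/1000
merge 107/1000 + 16/125 → 47/200
merge 37/250 + 21/125 → 79/250
merge 109/500 + 231/1000 → 449/1000
merge 47/200 + 79/250 → 551/1000
merge 449/1000 + 551/1000 → 1
L = 107/1000 + 47/200 + 79/250 + 449/1000 + 551/1000 + 1 = 1329/500 = 2.658 bits/symbol.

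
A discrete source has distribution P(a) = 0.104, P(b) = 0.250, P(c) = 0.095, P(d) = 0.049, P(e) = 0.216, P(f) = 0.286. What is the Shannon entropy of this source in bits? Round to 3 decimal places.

H = −Σ pᵢ log₂ pᵢ.
−0.104·log₂(0.104) = 0.3396
−0.250·log₂(0.250) = 0.5000
−0.095·log₂(0.095) = 0.3226
−0.049·log₂(0.049) = 0.2132
−0.216·log₂(0.216) = 0.4776
−0.286·log₂(0.286) = 0.5165
Sum ≈ 2.3695 → 2.369 bits.

2.369 bits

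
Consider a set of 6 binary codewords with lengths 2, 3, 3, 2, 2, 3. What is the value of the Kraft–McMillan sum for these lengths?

1.125

With common denominator 2^3 = 8: Σ 2^(−ℓᵢ) = 2/8 + 1/8 + 1/8 + 2/8 + 2/8 + 1/8 = 9/8 = 1.125.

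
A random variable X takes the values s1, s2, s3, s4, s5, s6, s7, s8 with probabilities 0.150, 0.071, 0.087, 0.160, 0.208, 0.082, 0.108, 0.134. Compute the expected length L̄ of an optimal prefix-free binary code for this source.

2.945 bits/symbol

Repeatedly combine the two least-probable nodes; the expected code length is the sum of the merged weights.
merge 71/1000 + 41/500 → 153/1000
merge 87/1000 + 27/250 → 39/200
merge 67/500 + 3/20 → 71/250
merge 153/1000 + 4/25 → 313/1000
merge 39/200 + 26/125 → 403/1000
merge 71/250 + 313/1000 → 597/1000
merge 403/1000 + 597/1000 → 1
L = 153/1000 + 39/200 + 71/250 + 313/1000 + 403/1000 + 597/1000 + 1 = 589/200 = 2.945 bits/symbol.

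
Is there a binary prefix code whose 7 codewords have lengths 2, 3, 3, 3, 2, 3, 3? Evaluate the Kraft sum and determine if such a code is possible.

1.125; no

With common denominator 2^3 = 8: Σ 2^(−ℓᵢ) = 2/8 + 1/8 + 1/8 + 1/8 + 2/8 + 1/8 + 1/8 = 9/8 = 1.125.
Kraft's inequality requires Σ ≤ 1; here Σ = 1.125 > 1, so no such prefix code exists.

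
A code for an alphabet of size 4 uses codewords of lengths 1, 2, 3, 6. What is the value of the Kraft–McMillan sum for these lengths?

With common denominator 2^6 = 64: Σ 2^(−ℓᵢ) = 32/64 + 16/64 + 8/64 + 1/64 = 57/64 = 0.890625.

0.890625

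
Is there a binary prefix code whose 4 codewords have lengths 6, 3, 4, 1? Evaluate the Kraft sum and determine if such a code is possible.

0.703125; yes

With common denominator 2^6 = 64: Σ 2^(−ℓᵢ) = 1/64 + 8/64 + 4/64 + 32/64 = 45/64 = 0.703125.
Kraft's inequality requires Σ ≤ 1; here Σ = 0.703125 ≤ 1, so such a prefix code exists.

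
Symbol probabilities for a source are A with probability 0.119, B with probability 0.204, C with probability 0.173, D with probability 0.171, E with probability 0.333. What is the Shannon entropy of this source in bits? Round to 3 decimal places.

2.235 bits

H = −Σ pᵢ log₂ pᵢ.
−0.119·log₂(0.119) = 0.3654
−0.204·log₂(0.204) = 0.4678
−0.173·log₂(0.173) = 0.4379
−0.171·log₂(0.171) = 0.4357
−0.333·log₂(0.333) = 0.5283
Sum ≈ 2.2351 → 2.235 bits.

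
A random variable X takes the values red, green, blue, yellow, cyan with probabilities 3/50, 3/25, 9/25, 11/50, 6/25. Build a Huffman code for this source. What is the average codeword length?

Repeatedly combine the two least-probable nodes; the expected code length is the sum of the merged weights.
merge 3/50 + 3/25 → 9/50
merge 9/50 + 11/50 → 2/5
merge 6/25 + 9/25 → 3/5
merge 2/5 + 3/5 → 1
L = 9/50 + 2/5 + 3/5 + 1 = 109/50 = 2.18 bits/symbol.

2.18 bits/symbol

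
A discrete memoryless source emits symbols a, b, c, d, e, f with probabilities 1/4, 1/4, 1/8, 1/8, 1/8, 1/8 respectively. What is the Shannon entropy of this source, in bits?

2.5 bits

Each probability is a power of 1/2, so log₂(1/p) is an integer.
H = Σ p·log₂(1/p) = 1/4·2 + 1/4·2 + 1/8·3 + 1/8·3 + 1/8·3 + 1/8·3 = 2.5 bits.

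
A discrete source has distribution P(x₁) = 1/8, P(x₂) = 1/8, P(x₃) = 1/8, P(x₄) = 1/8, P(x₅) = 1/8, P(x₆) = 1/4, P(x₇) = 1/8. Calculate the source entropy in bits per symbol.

Each probability is a power of 1/2, so log₂(1/p) is an integer.
H = Σ p·log₂(1/p) = 1/8·3 + 1/8·3 + 1/8·3 + 1/8·3 + 1/8·3 + 1/4·2 + 1/8·3 = 2.75 bits.

2.75 bits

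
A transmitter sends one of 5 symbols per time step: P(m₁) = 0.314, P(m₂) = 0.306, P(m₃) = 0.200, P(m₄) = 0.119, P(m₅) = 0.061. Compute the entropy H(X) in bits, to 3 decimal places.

H = −Σ pᵢ log₂ pᵢ.
−0.314·log₂(0.314) = 0.5247
−0.306·log₂(0.306) = 0.5228
−0.200·log₂(0.200) = 0.4644
−0.119·log₂(0.119) = 0.3654
−0.061·log₂(0.061) = 0.2461
Sum ≈ 2.1235 → 2.123 bits.

2.123 bits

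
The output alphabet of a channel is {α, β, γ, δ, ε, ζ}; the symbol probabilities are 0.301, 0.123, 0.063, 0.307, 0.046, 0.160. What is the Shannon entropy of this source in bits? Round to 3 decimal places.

H = −Σ pᵢ log₂ pᵢ.
−0.301·log₂(0.301) = 0.5214
−0.123·log₂(0.123) = 0.3719
−0.063·log₂(0.063) = 0.2513
−0.307·log₂(0.307) = 0.5230
−0.046·log₂(0.046) = 0.2043
−0.160·log₂(0.160) = 0.4230
Sum ≈ 2.2949 → 2.295 bits.

2.295 bits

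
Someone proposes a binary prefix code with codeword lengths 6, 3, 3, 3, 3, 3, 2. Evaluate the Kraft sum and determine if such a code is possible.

With common denominator 2^6 = 64: Σ 2^(−ℓᵢ) = 1/64 + 8/64 + 8/64 + 8/64 + 8/64 + 8/64 + 16/64 = 57/64 = 0.890625.
Kraft's inequality requires Σ ≤ 1; here Σ = 0.890625 ≤ 1, so such a prefix code exists.

0.890625; yes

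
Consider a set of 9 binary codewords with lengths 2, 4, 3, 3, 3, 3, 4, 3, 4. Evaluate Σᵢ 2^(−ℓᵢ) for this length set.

1.0625

With common denominator 2^4 = 16: Σ 2^(−ℓᵢ) = 4/16 + 1/16 + 2/16 + 2/16 + 2/16 + 2/16 + 1/16 + 2/16 + 1/16 = 17/16 = 1.0625.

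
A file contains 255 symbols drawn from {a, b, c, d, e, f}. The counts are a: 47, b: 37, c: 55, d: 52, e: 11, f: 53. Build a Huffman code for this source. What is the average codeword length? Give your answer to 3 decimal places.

Probabilities are the counts divided by 255.
Repeatedly combine the two least-probable nodes; the expected code length is the sum of the merged weights.
merge 11/255 + 37/255 → 16/85
merge 47/255 + 16/85 → 19/51
merge 52/255 + 53/255 → 7/17
merge 11/51 + 19/51 → 10/17
merge 7/17 + 10/17 → 1
L = 16/85 + 19/51 + 7/17 + 10/17 + 1 = 653/255 ≈ 2.561 bits/symbol.

2.561 bits/symbol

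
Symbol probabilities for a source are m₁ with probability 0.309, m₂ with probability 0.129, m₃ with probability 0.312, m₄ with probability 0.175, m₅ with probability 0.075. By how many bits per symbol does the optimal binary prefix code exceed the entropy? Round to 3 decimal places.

0.055 bits

Entropy H = −Σ p log₂ p ≈ 2.1493 bits.
Huffman merges: 3/40+129/1000→51/250; 7/40+51/250→379/1000; 309/1000+39/125→621/1000; 379/1000+621/1000→1. L = 551/250 ≈ 2.2040.
L − H = 2.2040 − 2.1493 = 0.055 bits.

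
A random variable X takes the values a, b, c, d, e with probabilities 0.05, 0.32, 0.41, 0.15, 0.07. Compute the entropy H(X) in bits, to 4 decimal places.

H = −Σ pᵢ log₂ pᵢ.
−0.05·log₂(0.05) = 0.2161
−0.32·log₂(0.32) = 0.5260
−0.41·log₂(0.41) = 0.5274
−0.15·log₂(0.15) = 0.4105
−0.07·log₂(0.07) = 0.2686
Sum ≈ 1.9486 → 1.9486 bits.

1.9486 bits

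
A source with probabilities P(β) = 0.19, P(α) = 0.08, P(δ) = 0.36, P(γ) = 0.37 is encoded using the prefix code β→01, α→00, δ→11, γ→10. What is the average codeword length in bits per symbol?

L̄ = Σ pᵢ·ℓᵢ = 0.19·2 + 0.08·2 + 0.36·2 + 0.37·2 = 2 bits/symbol.

2 bits/symbol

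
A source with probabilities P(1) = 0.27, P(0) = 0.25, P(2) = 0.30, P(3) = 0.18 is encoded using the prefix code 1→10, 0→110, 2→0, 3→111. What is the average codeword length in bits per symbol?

L̄ = Σ pᵢ·ℓᵢ = 0.27·2 + 0.25·3 + 0.30·1 + 0.18·3 = 2.13 bits/symbol.

2.13 bits/symbol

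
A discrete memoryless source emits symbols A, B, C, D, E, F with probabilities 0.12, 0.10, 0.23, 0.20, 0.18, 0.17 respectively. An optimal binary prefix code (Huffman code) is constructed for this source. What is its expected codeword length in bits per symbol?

2.57 bits/symbol

Repeatedly combine the two least-probable nodes; the expected code length is the sum of the merged weights.
merge 1/10 + 3/25 → 11/50
merge 17/100 + 9/50 → 7/20
merge 1/5 + 11/50 → 21/50
merge 23/100 + 7/20 → 29/50
merge 21/50 + 29/50 → 1
L = 11/50 + 7/20 + 21/50 + 29/50 + 1 = 257/100 = 2.57 bits/symbol.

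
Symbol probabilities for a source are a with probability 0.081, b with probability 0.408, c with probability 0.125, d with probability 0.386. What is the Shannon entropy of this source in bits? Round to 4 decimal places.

H = −Σ pᵢ log₂ pᵢ.
−0.081·log₂(0.081) = 0.2937
−0.408·log₂(0.408) = 0.5277
−0.125·log₂(0.125) = 0.3750
−0.386·log₂(0.386) = 0.5301
Sum ≈ 1.7265 → 1.7265 bits.

1.7265 bits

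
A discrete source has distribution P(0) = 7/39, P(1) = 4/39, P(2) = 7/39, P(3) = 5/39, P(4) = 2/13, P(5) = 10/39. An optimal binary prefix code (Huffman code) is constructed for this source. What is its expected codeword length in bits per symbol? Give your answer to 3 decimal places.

2.564 bits/symbol

Repeatedly combine the two least-probable nodes; the expected code length is the sum of the merged weights.
merge 4/39 + 5/39 → 3/13
merge 2/13 + 7/39 → 1/3
merge 7/39 + 3/13 → 16/39
merge 10/39 + 1/3 → 23/39
merge 16/39 + 23/39 → 1
L = 3/13 + 1/3 + 16/39 + 23/39 + 1 = 100/39 ≈ 2.564 bits/symbol.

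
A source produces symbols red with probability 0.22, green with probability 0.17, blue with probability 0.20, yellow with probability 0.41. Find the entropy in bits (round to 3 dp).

1.907 bits

H = −Σ pᵢ log₂ pᵢ.
−0.22·log₂(0.22) = 0.4806
−0.17·log₂(0.17) = 0.4346
−0.20·log₂(0.20) = 0.4644
−0.41·log₂(0.41) = 0.5274
Sum ≈ 1.9069 → 1.907 bits.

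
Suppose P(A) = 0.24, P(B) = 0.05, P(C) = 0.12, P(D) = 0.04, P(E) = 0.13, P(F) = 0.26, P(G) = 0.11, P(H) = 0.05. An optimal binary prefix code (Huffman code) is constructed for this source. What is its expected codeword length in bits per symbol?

Repeatedly combine the two least-probable nodes; the expected code length is the sum of the merged weights.
merge 1/25 + 1/20 → 9/100
merge 1/20 + 9/100 → 7/50
merge 11/100 + 3/25 → 23/100
merge 13/100 + 7/50 → 27/100
merge 23/100 + 6/25 → 47/100
merge 13/50 + 27/100 → 53/100
merge 47/100 + 53/100 → 1
L = 9/100 + 7/50 + 23/100 + 27/100 + 47/100 + 53/100 + 1 = 273/100 = 2.73 bits/symbol.

2.73 bits/symbol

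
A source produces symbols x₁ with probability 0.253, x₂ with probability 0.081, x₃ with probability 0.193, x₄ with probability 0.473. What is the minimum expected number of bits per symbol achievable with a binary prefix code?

Repeatedly combine the two least-probable nodes; the expected code length is the sum of the merged weights.
merge 81/1000 + 193/1000 → 137/500
merge 253/1000 + 137/500 → 527/1000
merge 473/1000 + 527/1000 → 1
L = 137/500 + 527/1000 + 1 = 1801/1000 = 1.801 bits/symbol.

1.801 bits/symbol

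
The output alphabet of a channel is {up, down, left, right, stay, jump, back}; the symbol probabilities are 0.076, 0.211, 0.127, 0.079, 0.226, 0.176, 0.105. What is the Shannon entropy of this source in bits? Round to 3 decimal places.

2.691 bits

H = −Σ pᵢ log₂ pᵢ.
−0.076·log₂(0.076) = 0.2826
−0.211·log₂(0.211) = 0.4736
−0.127·log₂(0.127) = 0.3781
−0.079·log₂(0.079) = 0.2893
−0.226·log₂(0.226) = 0.4849
−0.176·log₂(0.176) = 0.4411
−0.105·log₂(0.105) = 0.3414
Sum ≈ 2.6910 → 2.691 bits.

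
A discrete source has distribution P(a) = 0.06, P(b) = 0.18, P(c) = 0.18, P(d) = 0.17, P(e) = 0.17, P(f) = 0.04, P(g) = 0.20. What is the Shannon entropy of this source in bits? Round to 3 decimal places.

2.653 bits

H = −Σ pᵢ log₂ pᵢ.
−0.06·log₂(0.06) = 0.2435
−0.18·log₂(0.18) = 0.4453
−0.18·log₂(0.18) = 0.4453
−0.17·log₂(0.17) = 0.4346
−0.17·log₂(0.17) = 0.4346
−0.04·log₂(0.04) = 0.1858
−0.20·log₂(0.20) = 0.4644
Sum ≈ 2.6535 → 2.653 bits.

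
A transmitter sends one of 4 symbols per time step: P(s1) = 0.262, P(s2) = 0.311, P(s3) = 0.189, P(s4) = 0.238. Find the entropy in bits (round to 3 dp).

H = −Σ pᵢ log₂ pᵢ.
−0.262·log₂(0.262) = 0.5063
−0.311·log₂(0.311) = 0.5240
−0.189·log₂(0.189) = 0.4543
−0.238·log₂(0.238) = 0.4929
Sum ≈ 1.9775 → 1.977 bits.

1.977 bits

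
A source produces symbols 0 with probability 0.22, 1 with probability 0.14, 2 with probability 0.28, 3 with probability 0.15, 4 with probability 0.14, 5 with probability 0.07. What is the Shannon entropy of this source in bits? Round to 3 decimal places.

H = −Σ pᵢ log₂ pᵢ.
−0.22·log₂(0.22) = 0.4806
−0.14·log₂(0.14) = 0.3971
−0.28·log₂(0.28) = 0.5142
−0.15·log₂(0.15) = 0.4105
−0.14·log₂(0.14) = 0.3971
−0.07·log₂(0.07) = 0.2686
Sum ≈ 2.4681 → 2.468 bits.

2.468 bits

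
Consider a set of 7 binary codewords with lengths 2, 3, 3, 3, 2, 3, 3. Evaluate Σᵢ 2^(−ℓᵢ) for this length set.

With common denominator 2^3 = 8: Σ 2^(−ℓᵢ) = 2/8 + 1/8 + 1/8 + 1/8 + 2/8 + 1/8 + 1/8 = 9/8 = 1.125.

1.125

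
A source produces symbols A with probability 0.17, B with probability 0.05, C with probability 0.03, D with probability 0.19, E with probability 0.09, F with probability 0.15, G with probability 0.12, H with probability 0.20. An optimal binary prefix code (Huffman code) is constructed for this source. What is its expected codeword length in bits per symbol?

Repeatedly combine the two least-probable nodes; the expected code length is the sum of the merged weights.
merge 3/100 + 1/20 → 2/25
merge 2/25 + 9/100 → 17/100
merge 3/25 + 3/20 → 27/100
merge 17/100 + 17/100 → 17/50
merge 19/100 + 1/5 → 39/100
merge 27/100 + 17/50 → 61/100
merge 39/100 + 61/100 → 1
L = 2/25 + 17/100 + 27/100 + 17/50 + 39/100 + 61/100 + 1 = 143/50 = 2.86 bits/symbol.

2.86 bits/symbol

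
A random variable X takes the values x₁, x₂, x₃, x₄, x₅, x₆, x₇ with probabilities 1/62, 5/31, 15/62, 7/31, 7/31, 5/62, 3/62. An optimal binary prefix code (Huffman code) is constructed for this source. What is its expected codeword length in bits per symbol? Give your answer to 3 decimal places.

2.516 bits/symbol

Repeatedly combine the two least-probable nodes; the expected code length is the sum of the merged weights.
merge 1/62 + 3/62 → 2/31
merge 2/31 + 5/62 → 9/62
merge 9/62 + 5/31 → 19/62
merge 7/31 + 7/31 → 14/31
merge 15/62 + 19/62 → 17/31
merge 14/31 + 17/31 → 1
L = 2/31 + 9/62 + 19/62 + 14/31 + 17/31 + 1 = 78/31 ≈ 2.516 bits/symbol.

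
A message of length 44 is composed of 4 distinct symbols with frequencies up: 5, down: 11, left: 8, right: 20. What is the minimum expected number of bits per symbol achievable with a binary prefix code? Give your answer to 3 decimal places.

1.841 bits/symbol

Probabilities are the counts divided by 44.
Repeatedly combine the two least-probable nodes; the expected code length is the sum of the merged weights.
merge 5/44 + 2/11 → 13/44
merge 1/4 + 13/44 → 6/11
merge 5/11 + 6/11 → 1
L = 13/44 + 6/11 + 1 = 81/44 ≈ 1.841 bits/symbol.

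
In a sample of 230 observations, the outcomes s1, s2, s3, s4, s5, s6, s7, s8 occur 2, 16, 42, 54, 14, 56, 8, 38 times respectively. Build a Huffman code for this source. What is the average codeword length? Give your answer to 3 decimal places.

Probabilities are the counts divided by 230.
Repeatedly combine the two least-probable nodes; the expected code length is the sum of the merged weights.
merge 1/115 + 4/115 → 1/23
merge 1/23 + 7/115 → 12/115
merge 8/115 + 12/115 → 4/23
merge 19/115 + 4/23 → 39/115
merge 21/115 + 27/115 → 48/115
merge 28/115 + 39/115 → 67/115
merge 48/115 + 67/115 → 1
L = 1/23 + 12/115 + 4/23 + 39/115 + 48/115 + 67/115 + 1 = 306/115 ≈ 2.661 bits/symbol.

2.661 bits/symbol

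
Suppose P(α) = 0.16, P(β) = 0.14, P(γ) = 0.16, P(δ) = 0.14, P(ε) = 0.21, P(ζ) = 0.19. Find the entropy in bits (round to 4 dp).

H = −Σ pᵢ log₂ pᵢ.
−0.16·log₂(0.16) = 0.4230
−0.14·log₂(0.14) = 0.3971
−0.16·log₂(0.16) = 0.4230
−0.14·log₂(0.14) = 0.3971
−0.21·log₂(0.21) = 0.4728
−0.19·log₂(0.19) = 0.4552
Sum ≈ 2.5683 → 2.5683 bits.

2.5683 bits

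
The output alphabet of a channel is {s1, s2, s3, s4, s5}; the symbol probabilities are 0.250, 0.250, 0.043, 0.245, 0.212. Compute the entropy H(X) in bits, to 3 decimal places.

2.167 bits

H = −Σ pᵢ log₂ pᵢ.
−0.250·log₂(0.250) = 0.5000
−0.250·log₂(0.250) = 0.5000
−0.043·log₂(0.043) = 0.1952
−0.245·log₂(0.245) = 0.4971
−0.212·log₂(0.212) = 0.4744
Sum ≈ 2.1668 → 2.167 bits.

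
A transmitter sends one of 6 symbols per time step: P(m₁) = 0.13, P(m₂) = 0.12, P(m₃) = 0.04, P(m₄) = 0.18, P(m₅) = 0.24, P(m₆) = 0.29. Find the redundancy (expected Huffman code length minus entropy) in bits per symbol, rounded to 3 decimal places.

0.057 bits

Entropy H = −Σ p log₂ p ≈ 2.3928 bits.
Huffman merges: 1/25+3/25→4/25; 13/100+4/25→29/100; 9/50+6/25→21/50; 29/100+29/100→29/50; 21/50+29/50→1. L = 49/20 ≈ 2.4500.
L − H = 2.4500 − 2.3928 = 0.057 bits.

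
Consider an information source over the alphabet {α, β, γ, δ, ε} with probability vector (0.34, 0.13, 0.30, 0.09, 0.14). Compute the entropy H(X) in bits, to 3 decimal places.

2.143 bits

H = −Σ pᵢ log₂ pᵢ.
−0.34·log₂(0.34) = 0.5292
−0.13·log₂(0.13) = 0.3826
−0.30·log₂(0.30) = 0.5211
−0.09·log₂(0.09) = 0.3127
−0.14·log₂(0.14) = 0.3971
Sum ≈ 2.1427 → 2.143 bits.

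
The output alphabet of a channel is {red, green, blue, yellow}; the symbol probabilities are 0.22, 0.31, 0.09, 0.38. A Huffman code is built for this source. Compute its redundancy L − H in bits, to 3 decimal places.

0.083 bits

Entropy H = −Σ p log₂ p ≈ 1.8475 bits.
Huffman merges: 9/100+11/50→31/100; 31/100+31/100→31/50; 19/50+31/50→1. L = 193/100 ≈ 1.9300.
L − H = 1.9300 − 1.8475 = 0.083 bits.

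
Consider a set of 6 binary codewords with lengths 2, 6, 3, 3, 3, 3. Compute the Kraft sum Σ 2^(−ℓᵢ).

With common denominator 2^6 = 64: Σ 2^(−ℓᵢ) = 16/64 + 1/64 + 8/64 + 8/64 + 8/64 + 8/64 = 49/64 = 0.765625.

0.765625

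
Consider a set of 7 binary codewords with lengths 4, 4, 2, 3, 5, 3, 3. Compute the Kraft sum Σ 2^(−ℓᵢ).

0.78125

With common denominator 2^5 = 32: Σ 2^(−ℓᵢ) = 2/32 + 2/32 + 8/32 + 4/32 + 1/32 + 4/32 + 4/32 = 25/32 = 0.78125.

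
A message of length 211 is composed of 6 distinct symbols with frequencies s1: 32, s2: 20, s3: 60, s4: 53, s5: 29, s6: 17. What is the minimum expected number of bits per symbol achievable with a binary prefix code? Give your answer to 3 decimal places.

2.464 bits/symbol

Probabilities are the counts divided by 211.
Repeatedly combine the two least-probable nodes; the expected code length is the sum of the merged weights.
merge 17/211 + 20/211 → 37/211
merge 29/211 + 32/211 → 61/211
merge 37/211 + 53/211 → 90/211
merge 60/211 + 61/211 → 121/211
merge 90/211 + 121/211 → 1
L = 37/211 + 61/211 + 90/211 + 121/211 + 1 = 520/211 ≈ 2.464 bits/symbol.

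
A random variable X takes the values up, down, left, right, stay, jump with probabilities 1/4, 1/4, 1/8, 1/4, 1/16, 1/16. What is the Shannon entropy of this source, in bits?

Each probability is a power of 1/2, so log₂(1/p) is an integer.
H = Σ p·log₂(1/p) = 1/4·2 + 1/4·2 + 1/8·3 + 1/4·2 + 1/16·4 + 1/16·4 = 2.375 bits.

2.375 bits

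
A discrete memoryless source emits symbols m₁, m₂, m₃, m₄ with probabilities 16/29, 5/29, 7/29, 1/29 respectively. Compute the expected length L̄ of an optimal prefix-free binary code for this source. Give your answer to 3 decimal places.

1.655 bits/symbol

Repeatedly combine the two least-probable nodes; the expected code length is the sum of the merged weights.
merge 1/29 + 5/29 → 6/29
merge 6/29 + 7/29 → 13/29
merge 13/29 + 16/29 → 1
L = 6/29 + 13/29 + 1 = 48/29 ≈ 1.655 bits/symbol.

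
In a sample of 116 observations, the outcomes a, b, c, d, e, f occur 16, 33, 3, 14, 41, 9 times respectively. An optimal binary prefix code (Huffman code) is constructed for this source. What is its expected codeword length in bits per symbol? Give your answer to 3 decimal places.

Probabilities are the counts divided by 116.
Repeatedly combine the two least-probable nodes; the expected code length is the sum of the merged weights.
merge 3/116 + 9/116 → 3/29
merge 3/29 + 7/58 → 13/58
merge 4/29 + 13/58 → 21/58
merge 33/116 + 41/116 → 37/58
merge 21/58 + 37/58 → 1
L = 3/29 + 13/58 + 21/58 + 37/58 + 1 = 135/58 ≈ 2.328 bits/symbol.

2.328 bits/symbol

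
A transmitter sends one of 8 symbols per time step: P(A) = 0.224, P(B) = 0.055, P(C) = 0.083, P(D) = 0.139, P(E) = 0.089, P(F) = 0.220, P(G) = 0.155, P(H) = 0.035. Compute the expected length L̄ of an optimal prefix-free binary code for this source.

Repeatedly combine the two least-probable nodes; the expected code length is the sum of the merged weights.
merge 7/200 + 11/200 → 9/100
merge 83/1000 + 89/1000 → 43/250
merge 9/100 + 139/1000 → 229/1000
merge 31/200 + 43/250 → 327/1000
merge 11/50 + 28/125 → 111/250
merge 229/1000 + 327/1000 → 139/250
merge 111/250 + 139/250 → 1
L = 9/100 + 43/250 + 229/1000 + 327/1000 + 111/250 + 139/250 + 1 = 1409/500 = 2.818 bits/symbol.

2.818 bits/symbol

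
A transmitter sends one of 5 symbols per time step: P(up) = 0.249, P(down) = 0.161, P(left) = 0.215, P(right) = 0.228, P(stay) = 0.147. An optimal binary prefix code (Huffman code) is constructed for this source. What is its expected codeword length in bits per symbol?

Repeatedly combine the two least-probable nodes; the expected code length is the sum of the merged weights.
merge 147/1000 + 161/1000 → 77/250
merge 43/200 + 57/250 → 443/1000
merge 249/1000 + 77/250 → 557/1000
merge 443/1000 + 557/1000 → 1
L = 77/250 + 443/1000 + 557/1000 + 1 = 577/250 = 2.308 bits/symbol.

2.308 bits/symbol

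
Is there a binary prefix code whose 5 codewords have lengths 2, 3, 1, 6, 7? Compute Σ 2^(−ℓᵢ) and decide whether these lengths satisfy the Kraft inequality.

0.8984375; yes

With common denominator 2^7 = 128: Σ 2^(−ℓᵢ) = 32/128 + 16/128 + 64/128 + 2/128 + 1/128 = 115/128 = 0.8984375.
Kraft's inequality requires Σ ≤ 1; here Σ = 0.8984375 ≤ 1, so such a prefix code exists.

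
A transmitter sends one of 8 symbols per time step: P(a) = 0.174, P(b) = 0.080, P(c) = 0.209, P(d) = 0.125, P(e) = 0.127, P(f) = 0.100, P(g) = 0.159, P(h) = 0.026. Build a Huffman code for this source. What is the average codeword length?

2.897 bits/symbol

Repeatedly combine the two least-probable nodes; the expected code length is the sum of the merged weights.
merge 13/500 + 2/25 → 53/500
merge 1/10 + 53/500 → 103/500
merge 1/8 + 127/1000 → 63/250
merge 159/1000 + 87/500 → 333/1000
merge 103/500 + 209/1000 → 83/200
merge 63/250 + 333/1000 → 117/200
merge 83/200 + 117/200 → 1
L = 53/500 + 103/500 + 63/250 + 333/1000 + 83/200 + 117/200 + 1 = 2897/1000 = 2.897 bits/symbol.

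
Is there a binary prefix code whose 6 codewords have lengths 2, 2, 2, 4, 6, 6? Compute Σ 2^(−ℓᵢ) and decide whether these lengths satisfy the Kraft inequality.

0.84375; yes

With common denominator 2^6 = 64: Σ 2^(−ℓᵢ) = 16/64 + 16/64 + 16/64 + 4/64 + 1/64 + 1/64 = 54/64 = 0.84375.
Kraft's inequality requires Σ ≤ 1; here Σ = 0.84375 ≤ 1, so such a prefix code exists.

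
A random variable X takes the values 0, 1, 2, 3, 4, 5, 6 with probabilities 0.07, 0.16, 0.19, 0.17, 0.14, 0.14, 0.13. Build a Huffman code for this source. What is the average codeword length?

2.81 bits/symbol

Repeatedly combine the two least-probable nodes; the expected code length is the sum of the merged weights.
merge 7/100 + 13/100 → 1/5
merge 7/50 + 7/50 → 7/25
merge 4/25 + 17/100 → 33/100
merge 19/100 + 1/5 → 39/100
merge 7/25 + 33/100 → 61/100
merge 39/100 + 61/100 → 1
L = 1/5 + 7/25 + 33/100 + 39/100 + 61/100 + 1 = 281/100 = 2.81 bits/symbol.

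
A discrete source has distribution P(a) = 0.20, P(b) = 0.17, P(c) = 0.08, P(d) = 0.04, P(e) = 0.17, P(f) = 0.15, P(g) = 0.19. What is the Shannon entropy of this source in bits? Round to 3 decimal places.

H = −Σ pᵢ log₂ pᵢ.
−0.20·log₂(0.20) = 0.4644
−0.17·log₂(0.17) = 0.4346
−0.08·log₂(0.08) = 0.2915
−0.04·log₂(0.04) = 0.1858
−0.17·log₂(0.17) = 0.4346
−0.15·log₂(0.15) = 0.4105
−0.19·log₂(0.19) = 0.4552
Sum ≈ 2.6766 → 2.677 bits.

2.677 bits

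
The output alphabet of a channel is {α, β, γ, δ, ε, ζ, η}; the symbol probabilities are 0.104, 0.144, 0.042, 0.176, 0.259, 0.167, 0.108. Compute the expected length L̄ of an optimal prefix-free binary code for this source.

Repeatedly combine the two least-probable nodes; the expected code length is the sum of the merged weights.
merge 21/500 + 13/125 → 73/500
merge 27/250 + 18/125 → 63/250
merge 73/500 + 167/1000 → 313/1000
merge 22/125 + 63/250 → 107/250
merge 259/1000 + 313/1000 → 143/250
merge 107/250 + 143/250 → 1
L = 73/500 + 63/250 + 313/1000 + 107/250 + 143/250 + 1 = 2711/1000 = 2.711 bits/symbol.

2.711 bits/symbol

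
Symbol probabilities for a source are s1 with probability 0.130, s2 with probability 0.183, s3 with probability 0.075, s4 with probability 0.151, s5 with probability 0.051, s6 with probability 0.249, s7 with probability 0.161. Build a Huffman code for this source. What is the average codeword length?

2.694 bits/symbol

Repeatedly combine the two least-probable nodes; the expected code length is the sum of the merged weights.
merge 51/1000 + 3/40 → 63/500
merge 63/500 + 13/100 → 32/125
merge 151/1000 + 161/1000 → 39/125
merge 183/1000 + 249/1000 → 54/125
merge 32/125 + 39/125 → 71/125
merge 54/125 + 71/125 → 1
L = 63/500 + 32/125 + 39/125 + 54/125 + 71/125 + 1 = 1347/500 = 2.694 bits/symbol.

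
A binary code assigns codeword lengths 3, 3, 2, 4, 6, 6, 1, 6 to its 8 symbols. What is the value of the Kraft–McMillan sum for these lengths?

With common denominator 2^6 = 64: Σ 2^(−ℓᵢ) = 8/64 + 8/64 + 16/64 + 4/64 + 1/64 + 1/64 + 32/64 + 1/64 = 71/64 = 1.109375.

1.109375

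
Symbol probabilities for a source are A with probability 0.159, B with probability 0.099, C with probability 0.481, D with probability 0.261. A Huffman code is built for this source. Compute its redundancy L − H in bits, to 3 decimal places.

Entropy H = −Σ p log₂ p ≈ 1.7658 bits.
Huffman merges: 99/1000+159/1000→129/500; 129/500+261/1000→519/1000; 481/1000+519/1000→1. L = 1777/1000 ≈ 1.7770.
L − H = 1.7770 − 1.7658 = 0.011 bits.

0.011 bits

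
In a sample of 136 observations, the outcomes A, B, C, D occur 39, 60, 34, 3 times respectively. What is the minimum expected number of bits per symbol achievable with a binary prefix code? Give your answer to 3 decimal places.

1.831 bits/symbol

Probabilities are the counts divided by 136.
Repeatedly combine the two least-probable nodes; the expected code length is the sum of the merged weights.
merge 3/136 + 1/4 → 37/136
merge 37/136 + 39/136 → 19/34
merge 15/34 + 19/34 → 1
L = 37/136 + 19/34 + 1 = 249/136 ≈ 1.831 bits/symbol.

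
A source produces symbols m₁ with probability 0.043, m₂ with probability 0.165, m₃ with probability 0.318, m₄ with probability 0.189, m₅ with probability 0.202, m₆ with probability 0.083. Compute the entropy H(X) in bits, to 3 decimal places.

2.368 bits

H = −Σ pᵢ log₂ pᵢ.
−0.043·log₂(0.043) = 0.1952
−0.165·log₂(0.165) = 0.4289
−0.318·log₂(0.318) = 0.5256
−0.189·log₂(0.189) = 0.4543
−0.202·log₂(0.202) = 0.4661
−0.083·log₂(0.083) = 0.2980
Sum ≈ 2.3682 → 2.368 bits.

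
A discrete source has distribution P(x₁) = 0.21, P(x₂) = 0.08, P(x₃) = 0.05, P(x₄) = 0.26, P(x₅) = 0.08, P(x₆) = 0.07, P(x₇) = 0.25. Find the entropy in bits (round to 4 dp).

H = −Σ pᵢ log₂ pᵢ.
−0.21·log₂(0.21) = 0.4728
−0.08·log₂(0.08) = 0.2915
−0.05·log₂(0.05) = 0.2161
−0.26·log₂(0.26) = 0.5053
−0.08·log₂(0.08) = 0.2915
−0.07·log₂(0.07) = 0.2686
−0.25·log₂(0.25) = 0.5000
Sum ≈ 2.5458 → 2.5458 bits.

2.5458 bits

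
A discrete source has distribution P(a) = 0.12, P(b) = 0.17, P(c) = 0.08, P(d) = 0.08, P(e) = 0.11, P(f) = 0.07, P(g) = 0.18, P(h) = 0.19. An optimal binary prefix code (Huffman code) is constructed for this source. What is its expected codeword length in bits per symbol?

Repeatedly combine the two least-probable nodes; the expected code length is the sum of the merged weights.
merge 7/100 + 2/25 → 3/20
merge 2/25 + 11/100 → 19/100
merge 3/25 + 3/20 → 27/100
merge 17/100 + 9/50 → 7/20
merge 19/100 + 19/100 → 19/50
merge 27/100 + 7/20 → 31/50
merge 19/50 + 31/50 → 1
L = 3/20 + 19/100 + 27/100 + 7/20 + 19/50 + 31/50 + 1 = 74/25 = 2.96 bits/symbol.

2.96 bits/symbol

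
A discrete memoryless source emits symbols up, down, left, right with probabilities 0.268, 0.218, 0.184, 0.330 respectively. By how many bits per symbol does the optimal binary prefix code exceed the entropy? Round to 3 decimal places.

Entropy H = −Σ p log₂ p ≈ 1.9654 bits.
Huffman merges: 23/125+109/500→201/500; 67/250+33/100→299/500; 201/500+299/500→1. L = 2 ≈ 2.0000.
L − H = 2.0000 − 1.9654 = 0.035 bits.

0.035 bits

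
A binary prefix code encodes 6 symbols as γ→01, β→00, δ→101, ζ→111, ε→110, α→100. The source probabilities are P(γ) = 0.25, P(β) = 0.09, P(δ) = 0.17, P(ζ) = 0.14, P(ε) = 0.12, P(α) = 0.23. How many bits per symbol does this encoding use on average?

2.66 bits/symbol

L̄ = Σ pᵢ·ℓᵢ = 0.25·2 + 0.09·2 + 0.17·3 + 0.14·3 + 0.12·3 + 0.23·3 = 2.66 bits/symbol.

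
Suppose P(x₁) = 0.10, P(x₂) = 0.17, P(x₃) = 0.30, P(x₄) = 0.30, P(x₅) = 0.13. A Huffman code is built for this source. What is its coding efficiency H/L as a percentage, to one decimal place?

Entropy H = −Σ p log₂ p ≈ 2.1916 bits.
Huffman merges: 1/10+13/100→23/100; 17/100+23/100→2/5; 3/10+3/10→3/5; 2/5+3/5→1. L = 223/100 ≈ 2.2300.
Efficiency = H/L = 2.1916/2.2300 = 98.3%.

98.3%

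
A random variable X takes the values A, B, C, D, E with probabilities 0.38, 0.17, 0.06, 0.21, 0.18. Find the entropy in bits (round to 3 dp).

H = −Σ pᵢ log₂ pᵢ.
−0.38·log₂(0.38) = 0.5305
−0.17·log₂(0.17) = 0.4346
−0.06·log₂(0.06) = 0.2435
−0.21·log₂(0.21) = 0.4728
−0.18·log₂(0.18) = 0.4453
Sum ≈ 2.1267 → 2.127 bits.

2.127 bits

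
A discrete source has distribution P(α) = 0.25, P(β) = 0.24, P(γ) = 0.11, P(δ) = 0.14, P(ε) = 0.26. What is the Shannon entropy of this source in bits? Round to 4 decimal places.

2.2468 bits

H = −Σ pᵢ log₂ pᵢ.
−0.25·log₂(0.25) = 0.5000
−0.24·log₂(0.24) = 0.4941
−0.11·log₂(0.11) = 0.3503
−0.14·log₂(0.14) = 0.3971
−0.26·log₂(0.26) = 0.5053
Sum ≈ 2.2468 → 2.2468 bits.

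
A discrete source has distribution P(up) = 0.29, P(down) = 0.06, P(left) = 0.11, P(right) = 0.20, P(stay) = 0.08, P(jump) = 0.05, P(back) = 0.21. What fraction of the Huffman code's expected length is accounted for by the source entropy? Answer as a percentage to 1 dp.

98.3%

Entropy H = −Σ p log₂ p ≈ 2.5565 bits.
Huffman merges: 1/20+3/50→11/100; 2/25+11/100→19/100; 11/100+19/100→3/10; 1/5+21/100→41/100; 29/100+3/10→59/100; 41/100+59/100→1. L = 13/5 ≈ 2.6000.
Efficiency = H/L = 2.5565/2.6000 = 98.3%.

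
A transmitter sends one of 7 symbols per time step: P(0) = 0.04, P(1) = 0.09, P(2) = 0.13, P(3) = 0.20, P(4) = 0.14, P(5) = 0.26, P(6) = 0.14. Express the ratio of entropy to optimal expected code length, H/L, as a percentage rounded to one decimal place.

99.1%

Entropy H = −Σ p log₂ p ≈ 2.6449 bits.
Huffman merges: 1/25+9/100→13/100; 13/100+13/100→13/50; 7/50+7/50→7/25; 1/5+13/50→23/50; 13/50+7/25→27/50; 23/50+27/50→1. L = 267/100 ≈ 2.6700.
Efficiency = H/L = 2.6449/2.6700 = 99.1%.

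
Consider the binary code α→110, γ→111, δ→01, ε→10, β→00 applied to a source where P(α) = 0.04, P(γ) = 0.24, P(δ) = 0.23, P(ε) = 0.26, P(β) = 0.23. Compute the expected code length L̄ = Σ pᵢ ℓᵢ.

2.28 bits/symbol

L̄ = Σ pᵢ·ℓᵢ = 0.04·3 + 0.24·3 + 0.23·2 + 0.26·2 + 0.23·2 = 2.28 bits/symbol.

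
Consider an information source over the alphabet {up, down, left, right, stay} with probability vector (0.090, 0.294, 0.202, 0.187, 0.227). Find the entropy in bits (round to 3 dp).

H = −Σ pᵢ log₂ pᵢ.
−0.090·log₂(0.090) = 0.3127
−0.294·log₂(0.294) = 0.5192
−0.202·log₂(0.202) = 0.4661
−0.187·log₂(0.187) = 0.4523
−0.227·log₂(0.227) = 0.4856
Sum ≈ 2.2360 → 2.236 bits.

2.236 bits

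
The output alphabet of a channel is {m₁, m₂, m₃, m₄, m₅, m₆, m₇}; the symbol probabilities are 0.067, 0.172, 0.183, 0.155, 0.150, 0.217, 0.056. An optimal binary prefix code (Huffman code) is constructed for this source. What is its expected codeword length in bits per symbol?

2.723 bits/symbol

Repeatedly combine the two least-probable nodes; the expected code length is the sum of the merged weights.
merge 7/125 + 67/1000 → 123/1000
merge 123/1000 + 3/20 → 273/1000
merge 31/200 + 43/250 → 327/1000
merge 183/1000 + 217/1000 → 2/5
merge 273/1000 + 327/1000 → 3/5
merge 2/5 + 3/5 → 1
L = 123/1000 + 273/1000 + 327/1000 + 2/5 + 3/5 + 1 = 2723/1000 = 2.723 bits/symbol.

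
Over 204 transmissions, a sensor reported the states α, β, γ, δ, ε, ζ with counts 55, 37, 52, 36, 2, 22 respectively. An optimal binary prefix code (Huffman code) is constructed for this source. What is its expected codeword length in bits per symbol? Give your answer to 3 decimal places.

2.412 bits/symbol

Probabilities are the counts divided by 204.
Repeatedly combine the two least-probable nodes; the expected code length is the sum of the merged weights.
merge 1/102 + 11/102 → 2/17
merge 2/17 + 3/17 → 5/17
merge 37/204 + 13/51 → 89/204
merge 55/204 + 5/17 → 115/204
merge 89/204 + 115/204 → 1
L = 2/17 + 5/17 + 89/204 + 115/204 + 1 = 41/17 ≈ 2.412 bits/symbol.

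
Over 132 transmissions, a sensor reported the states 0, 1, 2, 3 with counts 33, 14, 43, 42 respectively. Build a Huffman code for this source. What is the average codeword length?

2 bits/symbol

Probabilities are the counts divided by 132.
Repeatedly combine the two least-probable nodes; the expected code length is the sum of the merged weights.
merge 7/66 + 1/4 → 47/132
merge 7/22 + 43/132 → 85/132
merge 47/132 + 85/132 → 1
L = 47/132 + 85/132 + 1 = 2 bits/symbol.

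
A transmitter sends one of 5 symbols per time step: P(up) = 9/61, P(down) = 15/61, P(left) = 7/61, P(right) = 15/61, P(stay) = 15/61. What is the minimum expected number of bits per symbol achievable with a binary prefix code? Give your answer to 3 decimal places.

Repeatedly combine the two least-probable nodes; the expected code length is the sum of the merged weights.
merge 7/61 + 9/61 → 16/61
merge 15/61 + 15/61 → 30/61
merge 15/61 + 16/61 → 31/61
merge 30/61 + 31/61 → 1
L = 16/61 + 30/61 + 31/61 + 1 = 138/61 ≈ 2.262 bits/symbol.

2.262 bits/symbol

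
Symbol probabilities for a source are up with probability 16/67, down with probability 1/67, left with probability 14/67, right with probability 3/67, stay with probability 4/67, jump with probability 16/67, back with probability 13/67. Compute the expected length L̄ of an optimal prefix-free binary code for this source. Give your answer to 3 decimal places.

2.493 bits/symbol

Repeatedly combine the two least-probable nodes; the expected code length is the sum of the merged weights.
merge 1/67 + 3/67 → 4/67
merge 4/67 + 4/67 → 8/67
merge 8/67 + 13/67 → 21/67
merge 14/67 + 16/67 → 30/67
merge 16/67 + 21/67 → 37/67
merge 30/67 + 37/67 → 1
L = 4/67 + 8/67 + 21/67 + 30/67 + 37/67 + 1 = 167/67 ≈ 2.493 bits/symbol.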